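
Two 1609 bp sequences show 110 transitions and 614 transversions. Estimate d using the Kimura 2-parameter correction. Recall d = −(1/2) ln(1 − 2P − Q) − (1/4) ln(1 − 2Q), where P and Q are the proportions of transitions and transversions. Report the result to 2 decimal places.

P = 110/1609 ≈ 0.068365 and Q = 614/1609 ≈ 0.381603.
Under the Kimura two-parameter model, d = −½ ln(1 − 2P − Q) − ¼ ln(1 − 2Q).
1 − 2P − Q = 0.481667, giving −½ ln(0.481667) = 0.365251.
1 − 2Q = 0.236794, giving −¼ ln(0.236794) = 0.360141.
d = 0.365251 + 0.360141 = 0.725392.

0.73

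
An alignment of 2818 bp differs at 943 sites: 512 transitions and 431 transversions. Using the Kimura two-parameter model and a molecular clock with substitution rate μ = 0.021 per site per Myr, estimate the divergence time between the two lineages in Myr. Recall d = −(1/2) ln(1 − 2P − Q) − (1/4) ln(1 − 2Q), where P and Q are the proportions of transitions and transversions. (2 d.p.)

P = 512/2818 ≈ 0.181689 and Q = 431/2818 ≈ 0.152945.
Under the Kimura two-parameter model, d = −½ ln(1 − 2P − Q) − ¼ ln(1 − 2Q).
1 − 2P − Q = 0.483677, giving −½ ln(0.483677) = 0.363169.
1 − 2Q = 0.69411, giving −¼ ln(0.69411) = 0.091281.
d = 0.363169 + 0.091281 = 0.454450.
Under a molecular clock d = 2μt, so t = d/(2μ) = 0.454450 / (2 × 0.021) = 10.82 Myr.

10.82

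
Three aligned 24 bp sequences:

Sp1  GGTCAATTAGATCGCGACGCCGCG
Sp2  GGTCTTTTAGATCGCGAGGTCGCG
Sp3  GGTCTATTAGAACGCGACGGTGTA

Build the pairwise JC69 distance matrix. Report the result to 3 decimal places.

Sp1–Sp2: 4/24 sites differ → p ≈ 0.166667, d = −0.75 ln(1 − 0.222223) = 0.188487 ≈ 0.188.
Sp1–Sp3: 6/24 sites differ → p = 0.25, d = −0.75 ln(1 − 0.333333) = 0.304098 ≈ 0.304.
Sp2–Sp3: 7/24 sites differ → p ≈ 0.291667, d = −0.75 ln(1 − 0.388889) = 0.369358 ≈ 0.369.

d(Sp1,Sp2) = 0.188, d(Sp1,Sp3) = 0.304, d(Sp2,Sp3) = 0.369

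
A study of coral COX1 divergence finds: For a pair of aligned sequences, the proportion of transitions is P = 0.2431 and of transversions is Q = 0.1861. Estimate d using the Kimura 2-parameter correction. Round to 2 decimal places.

Under the Kimura two-parameter model, d = −½ ln(1 − 2P − Q) − ¼ ln(1 − 2Q).
1 − 2P − Q = 0.3277, giving −½ ln(0.3277) = 0.557828.
1 − 2Q = 0.6278, giving −¼ ln(0.6278) = 0.116383.
d = 0.557828 + 0.116383 = 0.674211.

0.67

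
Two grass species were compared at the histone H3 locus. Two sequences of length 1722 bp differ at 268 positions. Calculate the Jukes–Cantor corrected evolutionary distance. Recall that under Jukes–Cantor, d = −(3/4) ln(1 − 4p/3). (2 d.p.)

p = 268/1722 ≈ 0.155633.
d = −(3/4) ln(1 − 4p/3) = −0.75 ln(1 − 0.207511) = −0.75 ln(0.792489)
  = −0.75 × (-0.232577) = 0.174433 substitutions/site.

0.17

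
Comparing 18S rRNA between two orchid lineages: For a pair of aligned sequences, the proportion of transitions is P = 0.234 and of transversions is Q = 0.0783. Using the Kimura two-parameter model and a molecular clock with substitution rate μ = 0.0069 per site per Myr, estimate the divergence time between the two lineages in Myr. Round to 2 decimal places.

31.72

Under the Kimura two-parameter model, d = −½ ln(1 − 2P − Q) − ¼ ln(1 − 2Q).
1 − 2P − Q = 0.4537, giving −½ ln(0.4537) = 0.395160.
1 − 2Q = 0.8434, giving −¼ ln(0.8434) = 0.042578.
d = 0.395160 + 0.042578 = 0.437738.
Under a molecular clock d = 2μt, so t = d/(2μ) = 0.437738 / (2 × 0.0069) = 31.72 Myr.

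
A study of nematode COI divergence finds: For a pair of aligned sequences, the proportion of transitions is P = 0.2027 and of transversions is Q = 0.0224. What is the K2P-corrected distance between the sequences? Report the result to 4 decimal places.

Under the Kimura two-parameter model, d = −½ ln(1 − 2P − Q) − ¼ ln(1 − 2Q).
1 − 2P − Q = 0.5722, giving −½ ln(0.5722) = 0.279133.
1 − 2Q = 0.9552, giving −¼ ln(0.9552) = 0.011459.
d = 0.279133 + 0.011459 = 0.290592.

0.2906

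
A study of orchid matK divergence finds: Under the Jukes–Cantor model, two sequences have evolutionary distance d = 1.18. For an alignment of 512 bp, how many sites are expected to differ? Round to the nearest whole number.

Invert JC69: p = (3/4)(1 − e^(−4d/3)) = 0.75 × (1 − e^(-1.573333)) = 0.75 × (1 − 0.207353) = 0.594485.
Expected differing sites = pL ≈ 0.594485 × 512 = 304.37632 ≈ 304.

304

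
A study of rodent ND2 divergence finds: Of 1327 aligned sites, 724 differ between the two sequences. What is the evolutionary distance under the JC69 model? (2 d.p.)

p = 724/1327 ≈ 0.545592.
d = −(3/4) ln(1 − 4p/3) = −0.75 ln(1 − 0.727456) = −0.75 ln(0.272544)
  = −0.75 × (-1.299955) = 0.974966 substitutions/site.

0.97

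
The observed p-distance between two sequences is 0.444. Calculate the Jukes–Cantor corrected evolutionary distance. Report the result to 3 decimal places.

d = −(3/4) ln(1 − 4p/3) = −0.75 ln(1 − 0.592) = −0.75 ln(0.408)
  = −0.75 × (-0.896488) = 0.672366 substitutions/site.

0.672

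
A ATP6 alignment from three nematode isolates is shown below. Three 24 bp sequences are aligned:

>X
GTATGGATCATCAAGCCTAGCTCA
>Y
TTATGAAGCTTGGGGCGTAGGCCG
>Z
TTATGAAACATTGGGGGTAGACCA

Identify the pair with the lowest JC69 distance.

Y and Z

X–Y: 11/24 differ, p = 0.458, d = 0.708.
X–Z: 10/24 differ, p = 0.417, d = 0.608.
Y–Z: 6/24 differ, p = 0.250, d = 0.304.
The smallest distance is between Y and Z.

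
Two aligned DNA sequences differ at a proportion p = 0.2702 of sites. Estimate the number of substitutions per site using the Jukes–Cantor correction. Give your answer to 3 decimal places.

0.335

d = −(3/4) ln(1 − 4p/3) = −0.75 ln(1 − 0.360267) = −0.75 ln(0.639733)
  = −0.75 × (-0.446704) = 0.335028 substitutions/site.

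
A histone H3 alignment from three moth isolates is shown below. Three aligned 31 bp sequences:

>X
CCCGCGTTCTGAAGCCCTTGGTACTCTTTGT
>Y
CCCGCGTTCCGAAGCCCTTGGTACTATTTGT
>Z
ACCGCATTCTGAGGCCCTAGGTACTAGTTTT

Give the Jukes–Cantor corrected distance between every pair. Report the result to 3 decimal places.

d(X,Y) = 0.067, d(X,Z) = 0.269, d(Y,Z) = 0.269

X–Y: 2/31 sites differ → p ≈ 0.064516, d = −0.75 ln(1 − 0.086021) = 0.067461 ≈ 0.067.
X–Z: 7/31 sites differ → p ≈ 0.225806, d = −0.75 ln(1 − 0.301075) = 0.268659 ≈ 0.269.
Y–Z: 7/31 sites differ → p ≈ 0.225806, d = −0.75 ln(1 − 0.301075) = 0.268659 ≈ 0.269.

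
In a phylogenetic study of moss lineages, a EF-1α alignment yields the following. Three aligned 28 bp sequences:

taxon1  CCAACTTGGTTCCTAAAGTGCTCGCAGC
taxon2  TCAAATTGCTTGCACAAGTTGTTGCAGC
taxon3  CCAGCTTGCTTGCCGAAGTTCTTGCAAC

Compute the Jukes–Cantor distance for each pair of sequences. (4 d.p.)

taxon1–taxon2: 9/28 sites differ → p ≈ 0.321429, d = −0.75 ln(1 − 0.428572) = 0.419713 ≈ 0.4197.
taxon1–taxon3: 8/28 sites differ → p ≈ 0.285714, d = −0.75 ln(1 − 0.380952) = 0.359679 ≈ 0.3597.
taxon2–taxon3: 7/28 sites differ → p = 0.25, d = −0.75 ln(1 − 0.333333) = 0.304098 ≈ 0.3041.

d(taxon1,taxon2) = 0.4197, d(taxon1,taxon3) = 0.3597, d(taxon2,taxon3) = 0.3041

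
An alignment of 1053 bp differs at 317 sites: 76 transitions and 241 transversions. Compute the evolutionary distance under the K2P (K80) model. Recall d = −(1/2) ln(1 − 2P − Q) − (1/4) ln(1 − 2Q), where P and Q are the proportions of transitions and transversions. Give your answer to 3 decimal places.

P = 76/1053 ≈ 0.072175 and Q = 241/1053 ≈ 0.22887.
Under the Kimura two-parameter model, d = −½ ln(1 − 2P − Q) − ¼ ln(1 − 2Q).
1 − 2P − Q = 0.62678, giving −½ ln(0.62678) = 0.233580.
1 − 2Q = 0.54226, giving −¼ ln(0.54226) = 0.153002.
d = 0.233580 + 0.153002 = 0.386582.

0.387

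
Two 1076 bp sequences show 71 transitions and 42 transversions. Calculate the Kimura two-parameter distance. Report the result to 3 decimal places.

0.114

P = 71/1076 ≈ 0.065985 and Q = 42/1076 ≈ 0.039033.
Under the Kimura two-parameter model, d = −½ ln(1 − 2P − Q) − ¼ ln(1 − 2Q).
1 − 2P − Q = 0.828997, giving −½ ln(0.828997) = 0.093769.
1 − 2Q = 0.921934, giving −¼ ln(0.921934) = 0.020320.
d = 0.093769 + 0.020320 = 0.114089.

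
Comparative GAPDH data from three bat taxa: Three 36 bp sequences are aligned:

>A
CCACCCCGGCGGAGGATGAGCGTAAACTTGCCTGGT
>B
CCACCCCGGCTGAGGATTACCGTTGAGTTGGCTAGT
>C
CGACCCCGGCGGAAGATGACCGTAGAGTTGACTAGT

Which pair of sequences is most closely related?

B and C

A–B: 8/36 differ, p = 0.222, d = 0.264.
A–C: 7/36 differ, p = 0.194, d = 0.225.
B–C: 6/36 differ, p = 0.167, d = 0.188.
The smallest distance is between B and C.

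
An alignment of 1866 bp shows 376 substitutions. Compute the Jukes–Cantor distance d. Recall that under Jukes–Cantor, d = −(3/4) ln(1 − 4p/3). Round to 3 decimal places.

0.235

p = 376/1866 ≈ 0.201501.
d = −(3/4) ln(1 − 4p/3) = −0.75 ln(1 − 0.268668) = −0.75 ln(0.731332)
  = −0.75 × (-0.312888) = 0.234666 substitutions/site.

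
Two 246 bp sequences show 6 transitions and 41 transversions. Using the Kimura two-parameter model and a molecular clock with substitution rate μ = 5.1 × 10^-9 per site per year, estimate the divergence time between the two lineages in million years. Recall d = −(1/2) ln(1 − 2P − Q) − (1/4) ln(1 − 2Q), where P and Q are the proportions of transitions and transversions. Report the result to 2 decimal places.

21.83

P = 6/246 ≈ 0.02439 and Q = 41/246 ≈ 0.166667.
Under the Kimura two-parameter model, d = −½ ln(1 − 2P − Q) − ¼ ln(1 − 2Q).
1 − 2P − Q = 0.784553, giving −½ ln(0.784553) = 0.121321.
1 − 2Q = 0.666666, giving −¼ ln(0.666666) = 0.101367.
d = 0.121321 + 0.101367 = 0.222688.
Under a molecular clock d = 2μt, so t = d/(2μ) = 0.222688 / (2 × 5.1 × 10^-9) = 21.83 million years.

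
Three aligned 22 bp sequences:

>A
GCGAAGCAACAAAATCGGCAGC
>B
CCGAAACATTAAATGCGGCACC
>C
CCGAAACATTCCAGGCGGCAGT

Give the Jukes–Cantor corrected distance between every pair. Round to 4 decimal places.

A–B: 7/22 sites differ → p ≈ 0.318182, d = −0.75 ln(1 − 0.424243) = 0.414052 ≈ 0.4141.
A–C: 9/22 sites differ → p ≈ 0.409091, d = −0.75 ln(1 − 0.545455) = 0.591344 ≈ 0.5913.
B–C: 5/22 sites differ → p ≈ 0.227273, d = −0.75 ln(1 − 0.303031) = 0.270761 ≈ 0.2708.

d(A,B) = 0.4141, d(A,C) = 0.5913, d(B,C) = 0.2708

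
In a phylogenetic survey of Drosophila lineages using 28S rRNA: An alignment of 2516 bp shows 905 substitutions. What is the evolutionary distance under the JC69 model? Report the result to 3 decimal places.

0.490

p = 905/2516 ≈ 0.359698.
d = −(3/4) ln(1 − 4p/3) = −0.75 ln(1 − 0.479597) = −0.75 ln(0.520403)
  = −0.75 × (-0.653152) = 0.489864 substitutions/site.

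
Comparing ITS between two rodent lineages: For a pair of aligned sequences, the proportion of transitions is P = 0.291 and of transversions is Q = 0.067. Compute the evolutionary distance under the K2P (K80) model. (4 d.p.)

Under the Kimura two-parameter model, d = −½ ln(1 − 2P − Q) − ¼ ln(1 − 2Q).
1 − 2P − Q = 0.351, giving −½ ln(0.351) = 0.523485.
1 − 2Q = 0.866, giving −¼ ln(0.866) = 0.035968.
d = 0.523485 + 0.035968 = 0.559453.

0.5595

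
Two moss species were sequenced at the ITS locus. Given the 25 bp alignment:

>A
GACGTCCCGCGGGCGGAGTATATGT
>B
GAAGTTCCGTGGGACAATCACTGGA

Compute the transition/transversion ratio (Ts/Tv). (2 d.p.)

0.71

Transitions are A↔G and C↔T; transversions are all other mismatches.
Transitions: 5. Transversions: 7.
R = 5/7 = 0.714285… ≈ 0.71 (to 2 d.p.).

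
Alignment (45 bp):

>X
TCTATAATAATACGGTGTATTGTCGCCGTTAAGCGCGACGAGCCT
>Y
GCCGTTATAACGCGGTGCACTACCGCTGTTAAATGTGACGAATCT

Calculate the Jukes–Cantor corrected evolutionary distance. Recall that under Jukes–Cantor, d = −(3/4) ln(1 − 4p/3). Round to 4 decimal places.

The sequences differ at 16 of 45 sites, so p = 16/45 ≈ 0.355556.
d = −(3/4) ln(1 − 4p/3) = −0.75 ln(1 − 0.474075) = −0.75 ln(0.525925)
  = −0.75 × (-0.642597) = 0.481948 substitutions/site.

0.4819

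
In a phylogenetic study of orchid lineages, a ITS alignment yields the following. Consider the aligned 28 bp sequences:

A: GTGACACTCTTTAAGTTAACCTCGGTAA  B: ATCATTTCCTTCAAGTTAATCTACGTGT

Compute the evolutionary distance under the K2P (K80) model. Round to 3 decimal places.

Of 28 sites, 7 differences are transitions and 5 are transversions, so P = 7/28 = 0.25 and Q = 5/28 ≈ 0.178571.
Under the Kimura two-parameter model, d = −½ ln(1 − 2P − Q) − ¼ ln(1 − 2Q).
1 − 2P − Q = 0.321429, giving −½ ln(0.321429) = 0.567489.
1 − 2Q = 0.642858, giving −¼ ln(0.642858) = 0.110458.
d = 0.567489 + 0.110458 = 0.677947.

0.678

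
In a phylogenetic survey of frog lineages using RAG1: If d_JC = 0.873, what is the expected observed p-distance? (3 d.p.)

0.516

p = (3/4)(1 − e^(−4d/3)) = 0.75 × (1 − e^(-1.164)) = 0.75 × (1 − 0.312235) = 0.515824.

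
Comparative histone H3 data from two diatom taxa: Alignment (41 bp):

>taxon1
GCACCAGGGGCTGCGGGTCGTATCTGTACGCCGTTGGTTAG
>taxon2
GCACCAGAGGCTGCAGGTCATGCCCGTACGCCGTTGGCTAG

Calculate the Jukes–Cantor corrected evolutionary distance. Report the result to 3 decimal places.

0.194

The sequences differ at 7 of 41 sites (8, 15, 20, 22, 23, 25, 38), so p = 7/41 ≈ 0.170732.
d = −(3/4) ln(1 − 4p/3) = −0.75 ln(1 − 0.227643) = −0.75 ln(0.772357)
  = −0.75 × (-0.258308) = 0.193731 substitutions/site.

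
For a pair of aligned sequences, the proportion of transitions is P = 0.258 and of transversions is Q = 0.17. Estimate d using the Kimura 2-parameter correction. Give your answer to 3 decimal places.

0.683

Under the Kimura two-parameter model, d = −½ ln(1 − 2P − Q) − ¼ ln(1 − 2Q).
1 − 2P − Q = 0.314, giving −½ ln(0.314) = 0.579181.
1 − 2Q = 0.66, giving −¼ ln(0.66) = 0.103879.
d = 0.579181 + 0.103879 = 0.683060.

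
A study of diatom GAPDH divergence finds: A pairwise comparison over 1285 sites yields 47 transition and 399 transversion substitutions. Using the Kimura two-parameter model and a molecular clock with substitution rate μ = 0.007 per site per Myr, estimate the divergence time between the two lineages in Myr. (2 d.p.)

P = 47/1285 ≈ 0.036576 and Q = 399/1285 ≈ 0.310506.
Under the Kimura two-parameter model, d = −½ ln(1 − 2P − Q) − ¼ ln(1 − 2Q).
1 − 2P − Q = 0.616342, giving −½ ln(0.616342) = 0.241977.
1 − 2Q = 0.378988, giving −¼ ln(0.378988) = 0.242563.
d = 0.241977 + 0.242563 = 0.484540.
Under a molecular clock d = 2μt, so t = d/(2μ) = 0.484540 / (2 × 0.007) = 34.61 Myr.

34.61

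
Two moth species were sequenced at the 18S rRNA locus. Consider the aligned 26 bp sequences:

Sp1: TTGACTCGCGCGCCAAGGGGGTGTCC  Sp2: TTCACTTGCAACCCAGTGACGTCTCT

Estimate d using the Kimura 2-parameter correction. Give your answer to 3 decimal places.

0.633

Of 26 sites, 5 differences are transitions and 6 are transversions, so P = 5/26 ≈ 0.192308 and Q = 6/26 ≈ 0.230769.
Under the Kimura two-parameter model, d = −½ ln(1 − 2P − Q) − ¼ ln(1 − 2Q).
1 − 2P − Q = 0.384615, giving −½ ln(0.384615) = 0.477756.
1 − 2Q = 0.538462, giving −¼ ln(0.538462) = 0.154760.
d = 0.477756 + 0.154760 = 0.632516.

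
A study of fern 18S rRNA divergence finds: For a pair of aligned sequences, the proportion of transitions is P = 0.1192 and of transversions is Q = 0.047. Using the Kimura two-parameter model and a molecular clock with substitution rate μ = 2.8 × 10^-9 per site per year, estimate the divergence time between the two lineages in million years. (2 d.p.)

34.41

Under the Kimura two-parameter model, d = −½ ln(1 − 2P − Q) − ¼ ln(1 − 2Q).
1 − 2P − Q = 0.7146, giving −½ ln(0.7146) = 0.168016.
1 − 2Q = 0.906, giving −¼ ln(0.906) = 0.024679.
d = 0.168016 + 0.024679 = 0.192695.
Under a molecular clock d = 2μt, so t = d/(2μ) = 0.192695 / (2 × 2.8 × 10^-9) = 34.41 million years.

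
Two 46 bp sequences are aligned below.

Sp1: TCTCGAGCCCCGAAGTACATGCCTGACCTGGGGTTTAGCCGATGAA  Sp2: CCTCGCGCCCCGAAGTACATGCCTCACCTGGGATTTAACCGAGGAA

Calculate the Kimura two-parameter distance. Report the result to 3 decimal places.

Of 46 sites, 3 differences are transitions and 3 are transversions, so P = 3/46 ≈ 0.065217 and Q = 3/46 ≈ 0.065217.
Under the Kimura two-parameter model, d = −½ ln(1 − 2P − Q) − ¼ ln(1 − 2Q).
1 − 2P − Q = 0.804349, giving −½ ln(0.804349) = 0.108861.
1 − 2Q = 0.869566, giving −¼ ln(0.869566) = 0.034940.
d = 0.108861 + 0.034940 = 0.143801.

0.144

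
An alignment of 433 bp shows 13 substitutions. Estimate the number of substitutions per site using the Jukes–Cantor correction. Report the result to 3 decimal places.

0.031

p = 13/433 ≈ 0.030023.
d = −(3/4) ln(1 − 4p/3) = −0.75 ln(1 − 0.040031) = −0.75 ln(0.959969)
  = −0.75 × (-0.040854) = 0.030641 substitutions/site.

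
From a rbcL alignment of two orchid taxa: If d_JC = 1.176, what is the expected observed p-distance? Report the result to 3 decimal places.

0.594

p = (3/4)(1 − e^(−4d/3)) = 0.75 × (1 − e^(-1.568)) = 0.75 × (1 − 0.208462) = 0.593654.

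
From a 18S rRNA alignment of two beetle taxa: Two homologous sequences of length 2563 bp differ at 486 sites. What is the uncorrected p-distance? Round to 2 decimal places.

0.19

p = 486/2563 = 0.189621… ≈ 0.19 (to 2 d.p.).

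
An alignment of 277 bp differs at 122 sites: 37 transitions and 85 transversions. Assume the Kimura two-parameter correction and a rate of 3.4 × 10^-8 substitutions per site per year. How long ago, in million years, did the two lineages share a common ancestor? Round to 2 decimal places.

P = 37/277 ≈ 0.133574 and Q = 85/277 ≈ 0.306859.
Under the Kimura two-parameter model, d = −½ ln(1 − 2P − Q) − ¼ ln(1 − 2Q).
1 − 2P − Q = 0.425993, giving −½ ln(0.425993) = 0.426666.
1 − 2Q = 0.386282, giving −¼ ln(0.386282) = 0.237797.
d = 0.426666 + 0.237797 = 0.664463.
Under a molecular clock d = 2μt, so t = d/(2μ) = 0.664463 / (2 × 3.4 × 10^-8) = 9.77 million years.

9.77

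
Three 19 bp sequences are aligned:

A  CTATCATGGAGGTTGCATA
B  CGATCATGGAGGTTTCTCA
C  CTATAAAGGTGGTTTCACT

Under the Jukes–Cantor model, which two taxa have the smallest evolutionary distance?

A and B

A–B: 4/19 differ, p = 0.211, d = 0.247.
A–C: 6/19 differ, p = 0.316, d = 0.410.
B–C: 6/19 differ, p = 0.316, d = 0.410.
The smallest distance is between A and B.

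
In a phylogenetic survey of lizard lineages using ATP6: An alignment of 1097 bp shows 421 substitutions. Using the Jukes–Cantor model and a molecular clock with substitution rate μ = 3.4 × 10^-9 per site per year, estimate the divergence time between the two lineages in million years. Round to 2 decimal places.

p = 421/1097 ≈ 0.383774.
d = −(3/4) ln(1 − 4p/3) = −0.75 ln(1 − 0.511699) = −0.75 ln(0.488301)
  = −0.75 × (-0.716823) = 0.537617 substitutions/site.
Under a molecular clock d = 2μt, so t = d/(2μ) = 0.537617 / (2 × 3.4 × 10^-9) = 79.06 million years.

79.06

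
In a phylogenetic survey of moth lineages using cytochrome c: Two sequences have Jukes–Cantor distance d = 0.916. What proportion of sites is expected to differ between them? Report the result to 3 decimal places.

0.529

p = (3/4)(1 − e^(−4d/3)) = 0.75 × (1 − e^(-1.221333)) = 0.75 × (1 − 0.294837) = 0.528872.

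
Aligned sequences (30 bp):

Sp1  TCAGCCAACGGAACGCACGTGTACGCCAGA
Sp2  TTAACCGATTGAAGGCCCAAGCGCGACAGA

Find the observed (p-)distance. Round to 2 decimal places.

The sequences differ at 12 of 30 positions.
p = 12/30 = 0.40.

0.40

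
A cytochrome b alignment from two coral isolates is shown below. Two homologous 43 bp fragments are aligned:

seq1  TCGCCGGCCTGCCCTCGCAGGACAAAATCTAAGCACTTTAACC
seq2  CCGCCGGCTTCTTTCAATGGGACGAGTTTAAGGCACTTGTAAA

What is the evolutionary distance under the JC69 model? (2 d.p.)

The sequences differ at 21 of 43 sites, so p = 21/43 ≈ 0.488372.
d = −(3/4) ln(1 − 4p/3) = −0.75 ln(1 − 0.651163) = −0.75 ln(0.348837)
  = −0.75 × (-1.053151) = 0.789863 substitutions/site.

0.79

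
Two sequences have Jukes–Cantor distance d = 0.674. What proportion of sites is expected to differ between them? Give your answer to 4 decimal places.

0.4447

p = (3/4)(1 − e^(−4d/3)) = 0.75 × (1 − e^(-0.898667)) = 0.75 × (1 − 0.407112) = 0.444666.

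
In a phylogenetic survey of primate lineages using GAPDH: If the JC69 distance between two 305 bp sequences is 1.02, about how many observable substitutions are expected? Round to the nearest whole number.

170

Invert JC69: p = (3/4)(1 − e^(−4d/3)) = 0.75 × (1 − e^(-1.36)) = 0.75 × (1 − 0.256661) = 0.557504.
Expected differing sites = pL ≈ 0.557504 × 305 = 170.03872 ≈ 170.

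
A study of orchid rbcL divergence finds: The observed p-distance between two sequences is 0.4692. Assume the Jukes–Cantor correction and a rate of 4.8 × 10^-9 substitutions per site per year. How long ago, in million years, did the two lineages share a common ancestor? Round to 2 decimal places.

76.75

d = −(3/4) ln(1 − 4p/3) = −0.75 ln(1 − 0.6256) = −0.75 ln(0.3744)
  = −0.75 × (-0.982431) = 0.736823 substitutions/site.
Under a molecular clock d = 2μt, so t = d/(2μ) = 0.736823 / (2 × 4.8 × 10^-9) = 76.75 million years.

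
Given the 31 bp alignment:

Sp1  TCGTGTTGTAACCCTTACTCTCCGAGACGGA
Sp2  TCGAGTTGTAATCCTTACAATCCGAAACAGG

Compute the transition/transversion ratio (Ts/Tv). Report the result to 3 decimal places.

Transitions are A↔G and C↔T; transversions are all other mismatches.
Transitions: 4. Transversions: 3.
R = 4/3 = 1.333333… ≈ 1.333 (to 3 d.p.).

1.333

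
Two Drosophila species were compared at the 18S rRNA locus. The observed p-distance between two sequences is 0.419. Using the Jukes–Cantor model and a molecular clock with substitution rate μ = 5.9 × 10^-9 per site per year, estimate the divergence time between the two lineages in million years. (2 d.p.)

51.99

d = −(3/4) ln(1 − 4p/3) = −0.75 ln(1 − 0.558667) = −0.75 ln(0.441333)
  = −0.75 × (-0.817956) = 0.613467 substitutions/site.
Under a molecular clock d = 2μt, so t = d/(2μ) = 0.613467 / (2 × 5.9 × 10^-9) = 51.99 million years.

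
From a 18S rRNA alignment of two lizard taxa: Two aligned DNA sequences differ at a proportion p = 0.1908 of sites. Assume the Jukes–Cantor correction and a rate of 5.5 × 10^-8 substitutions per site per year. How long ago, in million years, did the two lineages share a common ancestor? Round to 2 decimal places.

2.00

d = −(3/4) ln(1 − 4p/3) = −0.75 ln(1 − 0.2544) = −0.75 ln(0.7456)
  = −0.75 × (-0.293566) = 0.220175 substitutions/site.
Under a molecular clock d = 2μt, so t = d/(2μ) = 0.220175 / (2 × 5.5 × 10^-8) = 2.00 million years.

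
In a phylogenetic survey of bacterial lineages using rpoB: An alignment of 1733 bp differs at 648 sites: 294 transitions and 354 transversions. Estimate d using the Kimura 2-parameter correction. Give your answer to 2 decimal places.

P = 294/1733 ≈ 0.169648 and Q = 354/1733 ≈ 0.20427.
Under the Kimura two-parameter model, d = −½ ln(1 − 2P − Q) − ¼ ln(1 − 2Q).
1 − 2P − Q = 0.456434, giving −½ ln(0.456434) = 0.392156.
1 − 2Q = 0.59146, giving −¼ ln(0.59146) = 0.131290.
d = 0.392156 + 0.131290 = 0.523446.

0.52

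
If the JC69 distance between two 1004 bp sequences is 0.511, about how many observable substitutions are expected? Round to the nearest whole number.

Invert JC69: p = (3/4)(1 − e^(−4d/3)) = 0.75 × (1 − e^(-0.681333)) = 0.75 × (1 − 0.505942) = 0.370544.
Expected differing sites = pL ≈ 0.370544 × 1004 = 372.026176 ≈ 372.

372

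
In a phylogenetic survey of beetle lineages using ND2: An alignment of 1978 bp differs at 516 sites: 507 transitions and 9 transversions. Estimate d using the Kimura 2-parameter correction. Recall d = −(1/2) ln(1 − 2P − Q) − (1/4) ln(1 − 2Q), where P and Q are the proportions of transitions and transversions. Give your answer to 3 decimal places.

P = 507/1978 ≈ 0.25632 and Q = 9/1978 ≈ 0.00455.
Under the Kimura two-parameter model, d = −½ ln(1 − 2P − Q) − ¼ ln(1 − 2Q).
1 − 2P − Q = 0.48281, giving −½ ln(0.48281) = 0.364066.
1 − 2Q = 0.9909, giving −¼ ln(0.9909) = 0.002285.
d = 0.364066 + 0.002285 = 0.366351.

0.366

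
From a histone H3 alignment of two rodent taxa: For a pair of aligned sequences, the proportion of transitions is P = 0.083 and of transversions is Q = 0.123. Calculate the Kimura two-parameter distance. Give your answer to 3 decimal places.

Under the Kimura two-parameter model, d = −½ ln(1 − 2P − Q) − ¼ ln(1 − 2Q).
1 − 2P − Q = 0.711, giving −½ ln(0.711) = 0.170541.
1 − 2Q = 0.754, giving −¼ ln(0.754) = 0.070591.
d = 0.170541 + 0.070591 = 0.241132.

0.241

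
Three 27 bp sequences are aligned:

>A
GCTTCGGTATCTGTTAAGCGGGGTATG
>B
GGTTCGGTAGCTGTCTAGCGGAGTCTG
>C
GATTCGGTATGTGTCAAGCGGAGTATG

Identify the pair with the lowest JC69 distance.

A and C

A–B: 6/27 differ, p = 0.222, d = 0.264.
A–C: 4/27 differ, p = 0.148, d = 0.165.
B–C: 5/27 differ, p = 0.185, d = 0.213.
The smallest distance is between A and C.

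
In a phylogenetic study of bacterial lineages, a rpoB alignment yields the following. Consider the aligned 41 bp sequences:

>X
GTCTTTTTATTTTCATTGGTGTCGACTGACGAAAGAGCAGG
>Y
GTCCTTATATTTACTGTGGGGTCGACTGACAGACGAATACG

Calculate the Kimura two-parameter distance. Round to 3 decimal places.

Of 41 sites, 5 differences are transitions and 7 are transversions, so P = 5/41 ≈ 0.121951 and Q = 7/41 ≈ 0.170732.
Under the Kimura two-parameter model, d = −½ ln(1 − 2P − Q) − ¼ ln(1 − 2Q).
1 − 2P − Q = 0.585366, giving −½ ln(0.585366) = 0.267759.
1 − 2Q = 0.658536, giving −¼ ln(0.658536) = 0.104434.
d = 0.267759 + 0.104434 = 0.372193.

0.372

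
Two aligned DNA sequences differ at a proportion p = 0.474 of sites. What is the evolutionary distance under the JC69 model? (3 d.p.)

0.750

d = −(3/4) ln(1 − 4p/3) = −0.75 ln(1 − 0.632) = −0.75 ln(0.368)
  = −0.75 × (-0.999672) = 0.749754 substitutions/site.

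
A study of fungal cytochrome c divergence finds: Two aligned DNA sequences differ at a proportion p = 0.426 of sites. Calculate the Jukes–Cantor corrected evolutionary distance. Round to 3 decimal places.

d = −(3/4) ln(1 − 4p/3) = −0.75 ln(1 − 0.568) = −0.75 ln(0.432)
  = −0.75 × (-0.839330) = 0.629498 substitutions/site.

0.629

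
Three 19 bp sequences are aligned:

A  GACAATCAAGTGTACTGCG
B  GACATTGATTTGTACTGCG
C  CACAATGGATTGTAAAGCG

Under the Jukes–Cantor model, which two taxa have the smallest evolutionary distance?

A–B: 4/19 differ, p = 0.211, d = 0.247.
A–C: 6/19 differ, p = 0.316, d = 0.410.
B–C: 6/19 differ, p = 0.316, d = 0.410.
The smallest distance is between A and B.

A and B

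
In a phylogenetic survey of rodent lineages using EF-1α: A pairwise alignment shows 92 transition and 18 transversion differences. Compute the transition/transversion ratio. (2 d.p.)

5.11

R = 92/18 = 5.111111… ≈ 5.11 (to 2 d.p.).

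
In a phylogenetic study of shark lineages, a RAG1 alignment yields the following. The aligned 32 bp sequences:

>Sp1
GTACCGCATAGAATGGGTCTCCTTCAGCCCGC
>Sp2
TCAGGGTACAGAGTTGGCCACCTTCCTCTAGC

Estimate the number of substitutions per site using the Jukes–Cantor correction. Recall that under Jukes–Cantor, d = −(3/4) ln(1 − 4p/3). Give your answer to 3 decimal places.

The sequences differ at 14 of 32 sites, so p = 14/32 = 0.4375.
d = −(3/4) ln(1 − 4p/3) = −0.75 ln(1 − 0.583333) = −0.75 ln(0.416667)
  = −0.75 × (-0.875468) = 0.656601 substitutions/site.

0.657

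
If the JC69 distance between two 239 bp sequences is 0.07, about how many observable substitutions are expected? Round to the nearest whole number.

Invert JC69: p = (3/4)(1 − e^(−4d/3)) = 0.75 × (1 − e^(-0.093333)) = 0.75 × (1 − 0.910890) = 0.066833.
Expected differing sites = pL ≈ 0.066833 × 239 = 15.973087 ≈ 16.

16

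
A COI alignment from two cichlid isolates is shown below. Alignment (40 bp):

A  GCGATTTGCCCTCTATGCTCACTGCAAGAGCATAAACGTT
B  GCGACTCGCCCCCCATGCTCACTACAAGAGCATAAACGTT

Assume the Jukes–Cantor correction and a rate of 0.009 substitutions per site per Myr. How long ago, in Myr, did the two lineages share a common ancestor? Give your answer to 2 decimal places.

7.60

The sequences differ at 5 of 40 sites (5, 7, 12, 14, 24), so p = 5/40 = 0.125.
d = −(3/4) ln(1 − 4p/3) = −0.75 ln(1 − 0.166667) = −0.75 ln(0.833333)
  = −0.75 × (-0.182322) = 0.136742 substitutions/site.
Under a molecular clock d = 2μt, so t = d/(2μ) = 0.136742 / (2 × 0.009) = 7.60 Myr.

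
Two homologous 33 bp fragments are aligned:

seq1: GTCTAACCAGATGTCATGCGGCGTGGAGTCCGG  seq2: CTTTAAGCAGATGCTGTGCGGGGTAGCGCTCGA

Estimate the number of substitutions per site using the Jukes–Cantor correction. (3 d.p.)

The sequences differ at 12 of 33 sites, so p = 12/33 ≈ 0.363636.
d = −(3/4) ln(1 − 4p/3) = −0.75 ln(1 − 0.484848) = −0.75 ln(0.515152)
  = −0.75 × (-0.663293) = 0.497470 substitutions/site.

0.497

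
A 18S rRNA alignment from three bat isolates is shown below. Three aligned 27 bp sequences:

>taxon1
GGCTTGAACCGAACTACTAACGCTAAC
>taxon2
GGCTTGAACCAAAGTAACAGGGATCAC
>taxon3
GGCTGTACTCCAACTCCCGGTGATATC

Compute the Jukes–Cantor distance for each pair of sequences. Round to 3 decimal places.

d(taxon1,taxon2) = 0.377, d(taxon1,taxon3) = 0.673, d(taxon2,taxon3) = 0.673

taxon1–taxon2: 8/27 sites differ → p ≈ 0.296296, d = −0.75 ln(1 − 0.395061) = 0.376971 ≈ 0.377.
taxon1–taxon3: 12/27 sites differ → p ≈ 0.444444, d = −0.75 ln(1 − 0.592592) = 0.673455 ≈ 0.673.
taxon2–taxon3: 12/27 sites differ → p ≈ 0.444444, d = −0.75 ln(1 − 0.592592) = 0.673455 ≈ 0.673.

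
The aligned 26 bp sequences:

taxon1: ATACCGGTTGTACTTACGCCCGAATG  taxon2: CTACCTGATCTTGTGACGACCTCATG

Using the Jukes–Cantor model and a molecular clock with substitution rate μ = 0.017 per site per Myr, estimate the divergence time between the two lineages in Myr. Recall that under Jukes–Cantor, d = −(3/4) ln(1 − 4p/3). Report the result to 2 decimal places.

The sequences differ at 10 of 26 sites (1, 6, 8, 10, 12, 13, 15, 19, 22, 23), so p = 10/26 ≈ 0.384615.
d = −(3/4) ln(1 − 4p/3) = −0.75 ln(1 − 0.51282) = −0.75 ln(0.48718)
  = −0.75 × (-0.719122) = 0.539342 substitutions/site.
Under a molecular clock d = 2μt, so t = d/(2μ) = 0.539342 / (2 × 0.017) = 15.86 Myr.

15.86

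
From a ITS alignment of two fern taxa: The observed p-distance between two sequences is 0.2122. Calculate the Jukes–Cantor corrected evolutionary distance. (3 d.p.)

d = −(3/4) ln(1 − 4p/3) = −0.75 ln(1 − 0.282933) = −0.75 ln(0.717067)
  = −0.75 × (-0.332586) = 0.249440 substitutions/site.

0.249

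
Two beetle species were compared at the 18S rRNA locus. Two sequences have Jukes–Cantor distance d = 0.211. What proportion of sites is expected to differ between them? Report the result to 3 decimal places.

p = (3/4)(1 − e^(−4d/3)) = 0.75 × (1 − e^(-0.281333)) = 0.75 × (1 − 0.754777) = 0.183917.

0.184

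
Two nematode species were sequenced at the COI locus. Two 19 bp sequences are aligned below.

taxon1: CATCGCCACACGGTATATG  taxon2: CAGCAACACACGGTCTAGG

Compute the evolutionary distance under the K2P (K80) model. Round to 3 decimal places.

0.326

Of 19 sites, 1 differences are transitions and 4 are transversions, so P = 1/19 ≈ 0.052632 and Q = 4/19 ≈ 0.210526.
Under the Kimura two-parameter model, d = −½ ln(1 − 2P − Q) − ¼ ln(1 − 2Q).
1 − 2P − Q = 0.68421, giving −½ ln(0.68421) = 0.189745.
1 − 2Q = 0.578948, giving −¼ ln(0.578948) = 0.136636.
d = 0.189745 + 0.136636 = 0.326381.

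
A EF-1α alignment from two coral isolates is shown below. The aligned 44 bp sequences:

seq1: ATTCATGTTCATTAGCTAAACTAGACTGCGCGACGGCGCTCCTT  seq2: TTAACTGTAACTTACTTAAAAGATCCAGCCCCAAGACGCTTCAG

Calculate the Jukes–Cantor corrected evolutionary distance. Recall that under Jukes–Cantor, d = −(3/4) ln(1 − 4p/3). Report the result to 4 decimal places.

0.7587

The sequences differ at 21 of 44 sites, so p = 21/44 ≈ 0.477273.
d = −(3/4) ln(1 − 4p/3) = −0.75 ln(1 − 0.636364) = −0.75 ln(0.363636)
  = −0.75 × (-1.011602) = 0.758702 substitutions/site.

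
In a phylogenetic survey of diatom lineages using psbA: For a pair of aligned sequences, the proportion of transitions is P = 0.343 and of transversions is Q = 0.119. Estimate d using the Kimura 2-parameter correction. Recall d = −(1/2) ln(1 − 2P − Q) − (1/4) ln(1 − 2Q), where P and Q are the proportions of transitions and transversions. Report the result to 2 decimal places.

Under the Kimura two-parameter model, d = −½ ln(1 − 2P − Q) − ¼ ln(1 − 2Q).
1 − 2P − Q = 0.195, giving −½ ln(0.195) = 0.817378.
1 − 2Q = 0.762, giving −¼ ln(0.762) = 0.067952.
d = 0.817378 + 0.067952 = 0.885330.

0.89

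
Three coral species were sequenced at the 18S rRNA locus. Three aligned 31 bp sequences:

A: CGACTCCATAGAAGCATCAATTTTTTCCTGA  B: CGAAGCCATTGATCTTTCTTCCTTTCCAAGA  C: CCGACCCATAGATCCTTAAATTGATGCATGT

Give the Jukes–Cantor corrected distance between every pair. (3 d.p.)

d(A,B) = 0.691, d(A,C) = 0.614, d(B,C) = 0.777

A–B: 14/31 sites differ → p ≈ 0.451613, d = −0.75 ln(1 − 0.602151) = 0.691262 ≈ 0.691.
A–C: 13/31 sites differ → p ≈ 0.419355, d = −0.75 ln(1 − 0.55914) = 0.614271 ≈ 0.614.
B–C: 15/31 sites differ → p ≈ 0.483871, d = −0.75 ln(1 − 0.645161) = 0.777068 ≈ 0.777.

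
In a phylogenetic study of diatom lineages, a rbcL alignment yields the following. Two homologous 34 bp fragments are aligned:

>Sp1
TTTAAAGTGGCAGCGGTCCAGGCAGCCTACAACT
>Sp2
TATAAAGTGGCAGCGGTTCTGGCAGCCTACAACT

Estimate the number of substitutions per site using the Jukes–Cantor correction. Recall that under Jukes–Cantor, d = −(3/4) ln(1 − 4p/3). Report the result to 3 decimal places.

The sequences differ at 3 of 34 sites (2, 18, 20), so p = 3/34 ≈ 0.088235.
d = −(3/4) ln(1 − 4p/3) = −0.75 ln(1 − 0.117647) = −0.75 ln(0.882353)
  = −0.75 × (-0.125163) = 0.093872 substitutions/site.

0.094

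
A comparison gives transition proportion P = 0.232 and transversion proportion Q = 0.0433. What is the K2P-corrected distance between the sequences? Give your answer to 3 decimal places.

Under the Kimura two-parameter model, d = −½ ln(1 − 2P − Q) − ¼ ln(1 − 2Q).
1 − 2P − Q = 0.4927, giving −½ ln(0.4927) = 0.353927.
1 − 2Q = 0.9134, giving −¼ ln(0.9134) = 0.022645.
d = 0.353927 + 0.022645 = 0.376572.

0.377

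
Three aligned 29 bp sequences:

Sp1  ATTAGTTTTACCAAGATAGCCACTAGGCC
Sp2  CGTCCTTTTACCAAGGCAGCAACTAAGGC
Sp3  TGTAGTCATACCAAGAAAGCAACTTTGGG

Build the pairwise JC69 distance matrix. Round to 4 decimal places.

d(Sp1,Sp2) = 0.4006, d(Sp1,Sp3) = 0.4618, d(Sp2,Sp3) = 0.4618

Sp1–Sp2: 9/29 sites differ → p ≈ 0.310345, d = −0.75 ln(1 − 0.413793) = 0.400562 ≈ 0.4006.
Sp1–Sp3: 10/29 sites differ → p ≈ 0.344828, d = −0.75 ln(1 − 0.459771) = 0.461822 ≈ 0.4618.
Sp2–Sp3: 10/29 sites differ → p ≈ 0.344828, d = −0.75 ln(1 − 0.459771) = 0.461822 ≈ 0.4618.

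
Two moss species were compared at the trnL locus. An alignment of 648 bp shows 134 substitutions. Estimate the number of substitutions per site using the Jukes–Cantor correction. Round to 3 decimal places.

0.242

p = 134/648 ≈ 0.20679.
d = −(3/4) ln(1 − 4p/3) = −0.75 ln(1 − 0.27572) = −0.75 ln(0.72428)
  = −0.75 × (-0.322577) = 0.241933 substitutions/site.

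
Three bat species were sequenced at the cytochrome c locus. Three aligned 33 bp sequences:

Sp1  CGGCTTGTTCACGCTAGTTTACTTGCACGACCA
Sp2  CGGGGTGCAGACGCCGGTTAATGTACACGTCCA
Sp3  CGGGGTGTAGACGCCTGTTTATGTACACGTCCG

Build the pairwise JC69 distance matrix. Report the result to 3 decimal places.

Sp1–Sp2: 12/33 sites differ → p ≈ 0.363636, d = −0.75 ln(1 − 0.484848) = 0.497470 ≈ 0.497.
Sp1–Sp3: 11/33 sites differ → p ≈ 0.333333, d = −0.75 ln(1 − 0.444444) = 0.440839 ≈ 0.441.
Sp2–Sp3: 4/33 sites differ → p ≈ 0.121212, d = −0.75 ln(1 − 0.161616) = 0.132209 ≈ 0.132.

d(Sp1,Sp2) = 0.497, d(Sp1,Sp3) = 0.441, d(Sp2,Sp3) = 0.132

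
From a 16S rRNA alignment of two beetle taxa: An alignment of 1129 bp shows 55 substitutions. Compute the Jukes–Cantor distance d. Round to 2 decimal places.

0.05

p = 55/1129 ≈ 0.048716.
d = −(3/4) ln(1 − 4p/3) = −0.75 ln(1 − 0.064955) = −0.75 ln(0.935045)
  = −0.75 × (-0.067161) = 0.050371 substitutions/site.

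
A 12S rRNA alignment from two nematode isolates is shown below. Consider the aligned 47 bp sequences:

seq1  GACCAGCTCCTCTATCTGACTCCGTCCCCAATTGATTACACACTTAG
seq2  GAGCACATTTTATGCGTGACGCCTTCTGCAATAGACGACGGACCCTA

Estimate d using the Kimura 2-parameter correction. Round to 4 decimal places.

Of 47 sites, 10 differences are transitions and 12 are transversions, so P = 10/47 ≈ 0.212766 and Q = 12/47 ≈ 0.255319.
Under the Kimura two-parameter model, d = −½ ln(1 − 2P − Q) − ¼ ln(1 − 2Q).
1 − 2P − Q = 0.319149, giving −½ ln(0.319149) = 0.571049.
1 − 2Q = 0.489362, giving −¼ ln(0.489362) = 0.178663.
d = 0.571049 + 0.178663 = 0.749712.

0.7497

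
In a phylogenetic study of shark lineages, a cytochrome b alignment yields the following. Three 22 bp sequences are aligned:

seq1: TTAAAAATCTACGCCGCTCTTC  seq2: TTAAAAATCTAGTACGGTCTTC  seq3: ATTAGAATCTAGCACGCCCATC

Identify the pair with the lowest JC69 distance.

seq1 and seq2

seq1–seq2: 4/22 differ, p = 0.182, d = 0.208.
seq1–seq3: 8/22 differ, p = 0.364, d = 0.497.
seq2–seq3: 7/22 differ, p = 0.318, d = 0.414.
The smallest distance is between seq1 and seq2.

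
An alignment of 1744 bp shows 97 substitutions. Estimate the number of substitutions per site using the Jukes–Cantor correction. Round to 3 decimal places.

0.058

p = 97/1744 ≈ 0.055619.
d = −(3/4) ln(1 − 4p/3) = −0.75 ln(1 − 0.074159) = −0.75 ln(0.925841)
  = −0.75 × (-0.077053) = 0.057790 substitutions/site.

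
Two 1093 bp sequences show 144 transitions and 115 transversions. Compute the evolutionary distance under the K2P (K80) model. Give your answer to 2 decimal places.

0.29

P = 144/1093 ≈ 0.131747 and Q = 115/1093 ≈ 0.105215.
Under the Kimura two-parameter model, d = −½ ln(1 − 2P − Q) − ¼ ln(1 − 2Q).
1 − 2P − Q = 0.631291, giving −½ ln(0.631291) = 0.229994.
1 − 2Q = 0.78957, giving −¼ ln(0.78957) = 0.059067.
d = 0.229994 + 0.059067 = 0.289061.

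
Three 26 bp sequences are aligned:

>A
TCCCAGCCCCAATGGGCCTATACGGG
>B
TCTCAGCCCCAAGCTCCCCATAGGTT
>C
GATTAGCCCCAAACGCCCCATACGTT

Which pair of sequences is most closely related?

A–B: 9/26 differ, p = 0.346, d = 0.464.
A–C: 10/26 differ, p = 0.385, d = 0.539.
B–C: 6/26 differ, p = 0.231, d = 0.276.
The smallest distance is between B and C.

B and C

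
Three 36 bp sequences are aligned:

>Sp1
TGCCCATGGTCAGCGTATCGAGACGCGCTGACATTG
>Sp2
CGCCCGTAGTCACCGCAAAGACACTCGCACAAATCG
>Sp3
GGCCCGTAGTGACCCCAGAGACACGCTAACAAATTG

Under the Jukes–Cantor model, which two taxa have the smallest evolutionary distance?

Sp1–Sp2: 13/36 differ, p = 0.361, d = 0.493.
Sp1–Sp3: 15/36 differ, p = 0.417, d = 0.608.
Sp2–Sp3: 8/36 differ, p = 0.222, d = 0.264.
The smallest distance is between Sp2 and Sp3.

Sp2 and Sp3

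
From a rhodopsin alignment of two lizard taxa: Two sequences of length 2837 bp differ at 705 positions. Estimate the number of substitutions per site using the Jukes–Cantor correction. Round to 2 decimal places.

p = 705/2837 ≈ 0.248502.
d = −(3/4) ln(1 − 4p/3) = −0.75 ln(1 − 0.331336) = −0.75 ln(0.668664)
  = −0.75 × (-0.402474) = 0.301856 substitutions/site.

0.30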